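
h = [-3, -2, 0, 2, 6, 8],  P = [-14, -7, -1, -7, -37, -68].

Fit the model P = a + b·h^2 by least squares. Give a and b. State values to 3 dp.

a = -2.655, b = -1.009

From the data, Σ1 = 6, Σh^2 = 117, Σh^2·h^2 = 5505.
For MᵀP: ΣP = -134, Σh^2·P = -5866.
MᵀM·[a, b]ᵀ = MᵀP becomes [[6, 117]; [117, 5505]]·[a, b]ᵀ = [-134, -5866]ᵀ.
Determinant 6·5505 − 117² = 19341.
a = ((-134)·5505 − 117·(-5866))/19341 = -17116/6447; b = (6·(-5866) − 117·(-134))/19341 = -6506/6447.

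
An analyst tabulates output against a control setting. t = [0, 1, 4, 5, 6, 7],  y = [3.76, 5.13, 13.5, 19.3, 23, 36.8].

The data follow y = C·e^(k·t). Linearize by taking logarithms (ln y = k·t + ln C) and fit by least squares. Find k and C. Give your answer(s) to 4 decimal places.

k = 0.3190, C = 3.7471

With ln yᵢ as the transformed response and tᵢ as the regressor:
Over the data: Σt = 23.0000, Σ(t)² = 127.0000, Σln y = 15.2633, Σt·ln y = 70.8978.
Normal system: [[127.0000, 23.0000]; [23.0000, 6]]·[k, ln C]ᵀ = [70.8978, 15.2633]ᵀ.
Solving (det = 233.0000): k = 0.31902, ln C = 1.32099, so C = exp(1.32099) = 3.74712.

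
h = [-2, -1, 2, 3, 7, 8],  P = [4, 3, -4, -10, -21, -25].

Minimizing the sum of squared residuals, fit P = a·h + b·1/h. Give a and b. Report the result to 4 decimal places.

Normal-equation sums: Σh·h = 131, Σh·1/h = 6, Σ1/h·1/h = 46489/28224.
And Σh·P = -396, Σ1/h·P = -395/24.
So AᵀA·[a, b]ᵀ = AᵀP: [[131, 6]; [6, 46489/28224]]·[a, b]ᵀ = [-396, -395/24]ᵀ.
Determinant 131·(46489/28224) − 6² = 5073995/28224.
a = ((-396)·(46489/28224) − 6·(-395/24))/(5073995/28224) = -15622524/5073995; b = (131·(-395/24) − 6·(-396))/(5073995/28224) = 6208104/5073995.

a = -3.0789, b = 1.2235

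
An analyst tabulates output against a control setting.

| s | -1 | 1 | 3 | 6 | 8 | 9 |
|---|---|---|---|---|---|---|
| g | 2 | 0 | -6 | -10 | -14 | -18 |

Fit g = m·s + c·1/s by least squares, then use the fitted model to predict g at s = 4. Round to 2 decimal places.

ĝ = -7.27

The normal system XᵀX·[m, c]ᵀ = Xᵀg is [[192, 6]; [6, 11233/5184]]·[m, c]ᵀ = [-354, -113/12]ᵀ.
Δ = 192·(11233/5184) − 6² = 10261/27.
m = ((-354)·(11233/5184) − 6·(-113/12))/(10261/27) = -613931/328352; c = (192·(-113/12) − 6·(-354))/(10261/27) = 8532/10261.
At s = 4: ĝ = (-613931/328352)·(4) + (8532/10261)·(1/4) = -596867/82088.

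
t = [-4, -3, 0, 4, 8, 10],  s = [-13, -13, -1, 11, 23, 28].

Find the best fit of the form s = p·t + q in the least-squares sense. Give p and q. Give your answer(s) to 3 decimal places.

p = 3.054, q = -1.801

Entries of XᵀX: Σt·t = 205, Σt = 15, Σ1 = 6.
For Xᵀs: Σt·s = 599, Σs = 35.
XᵀX·[p, q]ᵀ = Xᵀs becomes [[205, 15]; [15, 6]]·[p, q]ᵀ = [599, 35]ᵀ.
Eliminating q: 6·(row 1) − 15·(row 2) gives 1005·p = 6·599 − 15·35 = 3069, so p = 1023/335.
Then q = (35 − 15·(1023/335))/6 = -362/201.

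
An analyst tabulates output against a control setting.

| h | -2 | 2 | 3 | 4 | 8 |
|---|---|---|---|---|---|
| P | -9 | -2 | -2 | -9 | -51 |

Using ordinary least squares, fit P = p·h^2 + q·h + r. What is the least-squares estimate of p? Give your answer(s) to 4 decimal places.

p = -1.0571

Compute the Gram sums: Σh^2·h^2 = 4465, Σh^2·h = 603, Σh^2 = 97, Σh·h = 97, Σh = 15, Σ1 = 5.
Right-hand side: Σh^2·P = -3470, Σh·P = -436, ΣP = -73.
Solving the 3×3 system (Gaussian elimination) gives p = -537/508, q = 14327/6604, r = -992/1651.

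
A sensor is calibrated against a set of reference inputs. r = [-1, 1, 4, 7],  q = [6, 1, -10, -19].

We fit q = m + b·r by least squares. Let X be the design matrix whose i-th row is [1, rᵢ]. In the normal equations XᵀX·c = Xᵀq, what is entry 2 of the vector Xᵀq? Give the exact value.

-178

Entry 2 ↔ basis r, so (Xᵀq)_{2} = Σᵢ (r)·qᵢ = (-1)·(6) + (1)·(1) + (4)·(-10) + (7)·(-19) = -178.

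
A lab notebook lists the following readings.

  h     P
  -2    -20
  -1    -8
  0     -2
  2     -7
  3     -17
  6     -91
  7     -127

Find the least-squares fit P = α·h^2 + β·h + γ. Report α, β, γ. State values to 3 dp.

α = -3.070, β = 3.517, γ = -1.221

XᵀX·[α, β, γ]ᵀ = XᵀP reads: 3811·α + 585·β + 103·γ = -9768;  585·α + 103·β + 15·γ = -1452;  103·α + 15·β + 7·γ = -272.
Row-reducing yields α = -160870/52401, β = 61432/17467, γ = -63986/52401.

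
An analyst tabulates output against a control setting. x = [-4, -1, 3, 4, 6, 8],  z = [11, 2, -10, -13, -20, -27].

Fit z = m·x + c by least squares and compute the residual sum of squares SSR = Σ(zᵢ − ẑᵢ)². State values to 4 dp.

With design matrix M, MᵀM = [[142, 16]; [16, 6]] and Mᵀz = [-464, -57]ᵀ.
Determinant 142·6 − 16² = 596.
m = ((-464)·6 − 16·(-57))/596 = -468/149; c = (142·(-57) − 16·(-464))/596 = -335/298.
Residuals: -131/298, -5/298, 163/298, 205/298, -9/298, -223/298; SSR = 455/298.

SSR = 1.5268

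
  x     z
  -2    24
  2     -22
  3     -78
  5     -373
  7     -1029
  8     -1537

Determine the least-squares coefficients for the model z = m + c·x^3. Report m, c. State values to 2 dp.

AᵀA·[m, c]ᵀ = Aᵀz reads: 6·m + 1007·c = -3015;  1007·m + 396275·c = -1188990.
Δ = 6·396275 − 1007² = 1363601.
m = ((-3015)·396275 − 1007·(-1188990))/1363601 = 2543805/1363601; c = (6·(-1188990) − 1007·(-3015))/1363601 = -4097835/1363601.

m = 1.87, c = -3.01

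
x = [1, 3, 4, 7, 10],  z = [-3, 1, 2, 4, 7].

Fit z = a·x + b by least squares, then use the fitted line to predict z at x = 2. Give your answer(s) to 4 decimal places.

ẑ = -0.8600

Setting ∂/∂a … = 0 gives: 175·a + 25·b = 106;  25·a + 5·b = 11.
(Σx·x = 175, Σx = 25, Σ1 = 5, Σx·z = 106, Σz = 11.)
det = 175·5 − 25² = 250.
a = (106·5 − 25·11)/250 = 51/50; b = (175·11 − 25·106)/250 = -29/10.
At x = 2: ẑ = (51/50)·(2) + (-29/10)·(1) = -43/50.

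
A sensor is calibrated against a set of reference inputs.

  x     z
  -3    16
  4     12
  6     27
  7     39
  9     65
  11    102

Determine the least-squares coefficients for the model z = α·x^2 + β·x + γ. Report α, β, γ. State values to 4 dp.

α = 0.9652, β = -1.6264, γ = 2.5267

MᵀM·[α, β, γ]ᵀ = Mᵀz reads: 25236·α + 2656·β + 312·γ = 20826;  2656·α + 312·β + 34·γ = 2142;  312·α + 34·β + 6·γ = 261.
Inverting the 3×3 Gram matrix, [α, β, γ]ᵀ = [69225/71722, -116649/71722, 90609/35861]ᵀ.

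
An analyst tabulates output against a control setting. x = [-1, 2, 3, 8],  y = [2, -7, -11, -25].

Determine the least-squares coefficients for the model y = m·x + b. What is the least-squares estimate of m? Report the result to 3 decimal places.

Compute the Gram sums: Σx·x = 78, Σx = 12, Σ1 = 4.
Moment sums: Σx·y = -249, Σy = -41.
AᵀA·[m, b]ᵀ = Aᵀy becomes [[78, 12]; [12, 4]]·[m, b]ᵀ = [-249, -41]ᵀ.
Δ = 78·4 − 12² = 168.
m = ((-249)·4 − 12·(-41))/168 = -3; b = (78·(-41) − 12·(-249))/168 = -5/4.

m = -3.000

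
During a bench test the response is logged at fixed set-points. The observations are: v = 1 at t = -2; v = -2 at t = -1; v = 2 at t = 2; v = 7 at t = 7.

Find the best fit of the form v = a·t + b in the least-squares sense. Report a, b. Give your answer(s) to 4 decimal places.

a = 0.8367, b = 0.7449

Setting ∂/∂a … = 0 gives: 58·a + 6·b = 53;  6·a + 4·b = 8.
(Σt·t = 58, Σt = 6, Σ1 = 4, Σt·v = 53, Σv = 8.)
Eliminating b: 4·(row 1) − 6·(row 2) gives 196·a = 4·53 − 6·8 = 164, so a = 41/49.
Then b = (8 − 6·(41/49))/4 = 73/98.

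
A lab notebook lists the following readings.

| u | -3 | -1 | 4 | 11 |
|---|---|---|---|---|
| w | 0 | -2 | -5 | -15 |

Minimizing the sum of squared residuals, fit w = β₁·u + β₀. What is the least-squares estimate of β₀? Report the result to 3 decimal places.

β₀ = -2.615

The normal system XᵀX·[β₁, β₀]ᵀ = Xᵀw is [[147, 11]; [11, 4]]·[β₁, β₀]ᵀ = [-183, -22]ᵀ.
Eliminating β₀: 4·(row 1) − 11·(row 2) gives 467·β₁ = 4·(-183) − 11·(-22) = -490, so β₁ = -490/467.
Then β₀ = ((-22) − 11·(-490/467))/4 = -1221/467.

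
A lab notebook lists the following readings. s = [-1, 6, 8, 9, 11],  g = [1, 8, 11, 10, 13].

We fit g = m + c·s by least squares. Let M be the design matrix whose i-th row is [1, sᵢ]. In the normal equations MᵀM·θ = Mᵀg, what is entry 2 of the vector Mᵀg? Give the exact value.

Entry 2 ↔ basis s, so (Mᵀg)_{2} = Σᵢ (s)·gᵢ = (-1)·(1) + (6)·(8) + (8)·(11) + (9)·(10) + (11)·(13) = 368.

368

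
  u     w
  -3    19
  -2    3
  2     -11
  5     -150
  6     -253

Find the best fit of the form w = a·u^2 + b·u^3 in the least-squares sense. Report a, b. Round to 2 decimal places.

a = -0.95, b = -1.01

Setting ∂/∂a … = 0 gives: 2034·a + 10658·b = -12719;  10658·a + 63138·b = -74023.
(Σu^2·u^2 = 2034, Σu^2·u^3 = 10658, Σu^3·u^3 = 63138, Σu^2·w = -12719, Σu^3·w = -74023.)
Determinant 2034·63138 − 10658² = 14829728.
a = ((-12719)·63138 − 10658·(-74023))/14829728 = -882193/926858; b = (2034·(-74023) − 10658·(-12719))/14829728 = -468865/463429.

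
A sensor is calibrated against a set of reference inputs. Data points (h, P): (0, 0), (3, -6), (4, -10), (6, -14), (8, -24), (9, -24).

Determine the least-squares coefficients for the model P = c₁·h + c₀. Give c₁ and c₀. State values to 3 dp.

Compute the Gram sums: Σh·h = 206, Σh = 30, Σ1 = 6.
And Σh·P = -550, ΣP = -78.
So MᵀM·[c₁, c₀]ᵀ = MᵀP: [[206, 30]; [30, 6]]·[c₁, c₀]ᵀ = [-550, -78]ᵀ.
Δ = 206·6 − 30² = 336.
c₁ = ((-550)·6 − 30·(-78))/336 = -20/7; c₀ = (206·(-78) − 30·(-550))/336 = 9/7.

c₁ = -2.857, c₀ = 1.286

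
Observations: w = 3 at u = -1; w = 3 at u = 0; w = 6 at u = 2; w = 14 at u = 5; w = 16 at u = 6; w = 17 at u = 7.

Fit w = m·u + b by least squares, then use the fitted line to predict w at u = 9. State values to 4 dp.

ŵ = 21.2340

The normal system MᵀM·[m, b]ᵀ = Mᵀw is [[115, 19]; [19, 6]]·[m, b]ᵀ = [294, 59]ᵀ.
Δ = 115·6 − 19² = 329.
m = (294·6 − 19·59)/329 = 643/329; b = (115·59 − 19·294)/329 = 1199/329.
At u = 9: ŵ = (643/329)·(9) + (1199/329)·(1) = 998/47.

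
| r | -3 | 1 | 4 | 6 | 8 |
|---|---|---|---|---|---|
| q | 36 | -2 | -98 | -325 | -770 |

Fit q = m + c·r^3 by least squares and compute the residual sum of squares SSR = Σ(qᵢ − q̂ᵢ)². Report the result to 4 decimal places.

SSR = 9.0862

Sums needed: Σ1 = 5, Σr^3 = 766, Σr^3·r^3 = 313626.
Moment sums: Σq = -1159, Σr^3·q = -471686.
AᵀA·[m, c]ᵀ = Aᵀq becomes [[5, 766]; [766, 313626]]·[m, c]ᵀ = [-1159, -471686]ᵀ.
Determinant 5·313626 − 766² = 981374.
m = ((-1159)·313626 − 766·(-471686))/981374 = -1090529/490687; c = (5·(-471686) − 766·(-1159))/981374 = -735318/490687.
Residuals: -1098325/490687, 844473/490687, 63555/490687, 445942/490687, -255645/490687; SSR = 4458464/490687.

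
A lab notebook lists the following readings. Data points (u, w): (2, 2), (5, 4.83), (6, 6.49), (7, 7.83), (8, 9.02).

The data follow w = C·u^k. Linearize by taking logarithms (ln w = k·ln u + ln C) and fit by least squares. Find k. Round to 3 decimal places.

Let Y = ln w. Fitting Y = k·ln u + ln C by least squares:
XᵀX = [[14.3918, 8.1197]; [8.1197, 5]], rhs = [14.9444, 8.3957]ᵀ  (here Σln u = 8.1197, Σ(ln u)² = 14.3918, Σln w = 8.3957, Σln u·ln w = 14.9444).
Slope k = (n·Σln u·ln w − Σln u·Σln w)/(n·Σ(ln u)² − (Σln u)²) = (5·14.9444 − 8.1197·8.3957)/6.0295 = 1.08659; ln C = (Σln w − k·Σln u)/n = -0.08542.

k = 1.087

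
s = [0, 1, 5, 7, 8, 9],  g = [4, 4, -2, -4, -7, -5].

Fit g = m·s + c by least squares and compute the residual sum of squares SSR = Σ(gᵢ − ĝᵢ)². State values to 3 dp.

XᵀX·[m, c]ᵀ = Xᵀg reads: 220·m + 30·c = -135;  30·m + 6·c = -10.
(Σs·s = 220, Σs = 30, Σ1 = 6, Σs·g = -135, Σg = -10.)
Determinant 220·6 − 30² = 420.
m = ((-135)·6 − 30·(-10))/420 = -17/14; c = (220·(-10) − 30·(-135))/420 = 185/42.
Residuals: -17/42, 17/21, -1/3, 2/21, -71/42, 32/21; SSR = 257/42.

SSR = 6.119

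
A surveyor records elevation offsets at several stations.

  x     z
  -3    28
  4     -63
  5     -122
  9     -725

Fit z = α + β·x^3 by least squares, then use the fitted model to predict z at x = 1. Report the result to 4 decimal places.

ẑ = 0.4197

Setting ∂/∂α … = 0 gives: 4·α + 891·β = -882;  891·α + 551891·β = -548563.
(Σ1 = 4, Σx^3 = 891, Σx^3·x^3 = 551891, Σz = -882, Σx^3·z = -548563.)
det = 4·551891 − 891² = 1413683.
α = ((-882)·551891 − 891·(-548563))/1413683 = 2001771/1413683; β = (4·(-548563) − 891·(-882))/1413683 = -1408390/1413683.
At x = 1: ẑ = (2001771/1413683)·(1) + (-1408390/1413683)·(1) = 593381/1413683.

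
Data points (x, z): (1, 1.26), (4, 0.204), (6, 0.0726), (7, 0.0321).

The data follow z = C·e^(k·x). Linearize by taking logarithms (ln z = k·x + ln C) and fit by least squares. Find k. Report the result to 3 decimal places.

Let Y = ln z. Fitting Y = k·x + ln C by least squares:
Σx = 18.0000, Σ(x)² = 102.0000, Σln z = -7.4202, Σx·ln z = -45.9365.
Equations: 102.0000·k + 18.0000·ln C = -45.9365;  18.0000·k + 4·ln C = -7.4202.
Δ = 102.0000·4 − (18.0000)² = 84.0000; k = (-45.9365·4 − 18.0000·-7.4202)/84.0000 = -0.59741, ln C = (102.0000·-7.4202 − 18.0000·-45.9365)/84.0000 = 0.83327.

k = -0.597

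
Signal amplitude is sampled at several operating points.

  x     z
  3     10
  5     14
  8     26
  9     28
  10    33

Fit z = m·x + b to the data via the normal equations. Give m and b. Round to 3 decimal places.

m = 3.324, b = -1.065

Normal-equation sums: Σx·x = 279, Σx = 35, Σ1 = 5.
Right-hand side: Σx·z = 890, Σz = 111.
Eliminating b: 5·(row 1) − 35·(row 2) gives 170·m = 5·890 − 35·111 = 565, so m = 113/34.
Then b = (111 − 35·(113/34))/5 = -181/170.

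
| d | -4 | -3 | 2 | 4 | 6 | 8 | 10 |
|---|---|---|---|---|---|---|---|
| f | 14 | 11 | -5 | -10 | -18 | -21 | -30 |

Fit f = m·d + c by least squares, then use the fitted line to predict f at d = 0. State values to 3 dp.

f̂ = 1.678

With design matrix X, XᵀX = [[245, 23]; [23, 7]] and Xᵀf = [-715, -59]ᵀ.
Determinant 245·7 − 23² = 1186.
m = ((-715)·7 − 23·(-59))/1186 = -1824/593; c = (245·(-59) − 23·(-715))/1186 = 995/593.
At d = 0: f̂ = (-1824/593)·(0) + (995/593)·(1) = 995/593.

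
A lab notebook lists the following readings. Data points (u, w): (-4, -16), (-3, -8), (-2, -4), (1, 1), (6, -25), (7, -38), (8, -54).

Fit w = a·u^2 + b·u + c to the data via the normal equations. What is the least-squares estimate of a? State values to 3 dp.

a = -0.955

XᵀX·[a, b, c]ᵀ = Xᵀw reads: 8147·a + 973·b + 179·c = -6561;  973·a + 179·b + 13·c = -751;  179·a + 13·b + 7·c = -144.
(Σu^2·u^2 = 8147, Σu^2·u = 973, Σu^2 = 179, Σu·u = 179, Σu = 13, Σ1 = 7, Σu^2·w = -6561, Σu·w = -751, Σw = -144.)
Row-reducing yields a = -7439/7791, b = 25771/31164, c = 23985/10388.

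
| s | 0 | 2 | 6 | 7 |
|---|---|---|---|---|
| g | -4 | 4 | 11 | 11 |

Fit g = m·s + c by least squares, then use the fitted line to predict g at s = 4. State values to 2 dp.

ĝ = 6.02

Setting ∂/∂m … = 0 gives: 89·m + 15·c = 151;  15·m + 4·c = 22.
(Σs·s = 89, Σs = 15, Σ1 = 4, Σs·g = 151, Σg = 22.)
Eliminating c: 4·(row 1) − 15·(row 2) gives 131·m = 4·151 − 15·22 = 274, so m = 274/131.
Then c = (22 − 15·(274/131))/4 = -307/131.
At s = 4: ĝ = (274/131)·(4) + (-307/131)·(1) = 789/131.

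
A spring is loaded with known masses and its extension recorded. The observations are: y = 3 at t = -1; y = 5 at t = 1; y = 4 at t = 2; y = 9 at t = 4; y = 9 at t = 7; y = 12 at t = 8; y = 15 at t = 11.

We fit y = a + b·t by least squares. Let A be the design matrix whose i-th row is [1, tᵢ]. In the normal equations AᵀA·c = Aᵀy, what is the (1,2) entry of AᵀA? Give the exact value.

Row 1 ↔ basis 1, column 2 ↔ basis t, so (AᵀA)_{1,2} = Σᵢ t = (1)·(-1) + (1)·(1) + (1)·(2) + (1)·(4) + (1)·(7) + (1)·(8) + (1)·(11) = 32.

32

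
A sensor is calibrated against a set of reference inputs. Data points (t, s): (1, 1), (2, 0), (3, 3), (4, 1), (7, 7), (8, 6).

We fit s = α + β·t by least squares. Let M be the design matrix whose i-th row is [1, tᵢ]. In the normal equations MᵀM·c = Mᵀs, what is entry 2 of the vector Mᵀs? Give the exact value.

Entry 2 ↔ basis t, so (Mᵀs)_{2} = Σᵢ (t)·sᵢ = (1)·(1) + (2)·(0) + (3)·(3) + (4)·(1) + (7)·(7) + (8)·(6) = 111.

111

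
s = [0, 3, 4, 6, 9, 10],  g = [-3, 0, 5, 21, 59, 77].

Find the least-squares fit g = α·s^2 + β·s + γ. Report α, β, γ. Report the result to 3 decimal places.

α = 0.996, β = -2.013, γ = -2.949

From the data, Σs^2·s^2 = 18194, Σs^2·s = 2036, Σs^2 = 242, Σs·s = 242, Σs = 32, Σ1 = 6.
Right-hand side: Σs^2·g = 13315, Σs·g = 1447, Σg = 159.
Normal equations: [[18194, 2036, 242]; [2036, 242, 32]; [242, 32, 6]]·[α, β, γ]ᵀ = [13315, 1447, 159]ᵀ.
Solving the 3×3 system (Gaussian elimination) gives α = 1912/1919, β = -7727/3838, γ = -11317/3838.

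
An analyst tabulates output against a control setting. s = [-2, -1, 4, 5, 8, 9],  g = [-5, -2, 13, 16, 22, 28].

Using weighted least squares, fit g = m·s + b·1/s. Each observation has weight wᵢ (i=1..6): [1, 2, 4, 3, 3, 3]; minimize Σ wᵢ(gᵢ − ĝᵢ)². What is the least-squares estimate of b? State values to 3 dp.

b = -0.655

The normal system AᵀWA·[m, b]ᵀ = AᵀWg is [[580, 16]; [16, 116809/43200]]·[m, b]ᵀ = [1746, 2801/60]ᵀ.
Δ = 580·(116809/43200) − 16² = 2834501/2160.
m = (1746·(116809/43200) − 16·(2801/60))/(2834501/2160) = 85840497/28345010; b = (580·(2801/60) − 16·1746)/(2834501/2160) = -1856880/2834501.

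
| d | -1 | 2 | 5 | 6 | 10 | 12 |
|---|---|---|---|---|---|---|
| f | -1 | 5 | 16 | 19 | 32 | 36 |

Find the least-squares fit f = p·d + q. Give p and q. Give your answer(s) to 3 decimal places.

p = 2.989, q = 0.898

Forming XᵀX = [[310, 34]; [34, 6]] and Xᵀf = [957, 107]ᵀ gives XᵀX·[p, q]ᵀ = Xᵀf.
Eliminating q: 6·(row 1) − 34·(row 2) gives 704·p = 6·957 − 34·107 = 2104, so p = 263/88.
Then q = (107 − 34·(263/88))/6 = 79/88.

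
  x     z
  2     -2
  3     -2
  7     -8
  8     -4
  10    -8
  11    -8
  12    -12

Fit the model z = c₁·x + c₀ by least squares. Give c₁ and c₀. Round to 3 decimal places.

With design matrix A, AᵀA = [[491, 53]; [53, 7]] and Aᵀz = [-410, -44]ᵀ.
Determinant 491·7 − 53² = 628.
c₁ = ((-410)·7 − 53·(-44))/628 = -269/314; c₀ = (491·(-44) − 53·(-410))/628 = 63/314.

c₁ = -0.857, c₀ = 0.201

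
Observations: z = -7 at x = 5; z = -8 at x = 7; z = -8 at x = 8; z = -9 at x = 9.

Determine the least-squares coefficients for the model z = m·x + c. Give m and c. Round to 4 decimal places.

The normal equations are: 219·m + 29·c = -236;  29·m + 4·c = -32.
(Σx·x = 219, Σx = 29, Σ1 = 4, Σx·z = -236, Σz = -32.)
det = 219·4 − 29² = 35.
m = ((-236)·4 − 29·(-32))/35 = -16/35; c = (219·(-32) − 29·(-236))/35 = -164/35.

m = -0.4571, c = -4.6857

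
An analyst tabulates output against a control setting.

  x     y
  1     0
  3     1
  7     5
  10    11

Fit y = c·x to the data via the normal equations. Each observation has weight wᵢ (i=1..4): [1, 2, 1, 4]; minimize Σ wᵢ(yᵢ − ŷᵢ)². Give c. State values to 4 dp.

Normal-equation sums: Σwᵢ·x·x = 468.
And Σwᵢ·x·y = 481.
c = 481/468 = 1.02778.

c = 1.0278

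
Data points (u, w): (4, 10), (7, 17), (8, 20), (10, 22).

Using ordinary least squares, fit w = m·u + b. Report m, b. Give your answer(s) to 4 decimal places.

The normal system XᵀX·[m, b]ᵀ = Xᵀw is [[229, 29]; [29, 4]]·[m, b]ᵀ = [539, 69]ᵀ.
Determinant 229·4 − 29² = 75.
m = (539·4 − 29·69)/75 = 31/15; b = (229·69 − 29·539)/75 = 34/15.

m = 2.0667, b = 2.2667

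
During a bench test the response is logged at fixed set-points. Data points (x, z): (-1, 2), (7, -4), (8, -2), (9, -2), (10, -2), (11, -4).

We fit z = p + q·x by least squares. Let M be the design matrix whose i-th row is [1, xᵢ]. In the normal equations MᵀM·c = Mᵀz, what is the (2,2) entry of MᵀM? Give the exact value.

Row 2 ↔ basis x, column 2 ↔ basis x, so (MᵀM)_{2,2} = Σᵢ (x)·(x) = (-1)·(-1) + (7)·(7) + (8)·(8) + (9)·(9) + (10)·(10) + (11)·(11) = 416.

416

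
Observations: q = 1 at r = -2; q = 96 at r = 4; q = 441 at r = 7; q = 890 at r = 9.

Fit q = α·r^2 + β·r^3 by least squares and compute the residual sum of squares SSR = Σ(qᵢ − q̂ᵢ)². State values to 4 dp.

Setting ∂/∂α … = 0 gives: 9234·α + 76848·β = 95239;  76848·α + 653250·β = 806209.
Eliminating β: 653250·(row 1) − 76848·(row 2) gives 126495396·α = 653250·95239 − 76848·806209 = 259327518, so α = 43221253/21082566.
Then β = (806209 − 76848·(43221253/21082566))/653250 = 20934539/21082566.
Residuals: 2612311/3513761, -1237368/3513761, -162778/3513761, 213886/3513761; SSR = 2398425/3513761.

SSR = 0.6826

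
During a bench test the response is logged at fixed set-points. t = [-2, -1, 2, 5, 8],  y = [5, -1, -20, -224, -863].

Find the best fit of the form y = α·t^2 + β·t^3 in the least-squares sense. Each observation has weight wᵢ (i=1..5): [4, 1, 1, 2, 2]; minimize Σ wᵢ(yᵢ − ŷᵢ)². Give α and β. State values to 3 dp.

XᵀWX·[α, β]ᵀ = XᵀWy reads: 9523·α + 71689·β = -121665;  71689·α + 555859·β = -940031.
Δ = 9523·555859 − 71689² = 154132536.
α = ((-121665)·555859 − 71689·(-940031))/154132536 = -59675719/38533134; β = (9523·(-940031) − 71689·(-121665))/154132536 = -57468257/38533134.

α = -1.549, β = -1.491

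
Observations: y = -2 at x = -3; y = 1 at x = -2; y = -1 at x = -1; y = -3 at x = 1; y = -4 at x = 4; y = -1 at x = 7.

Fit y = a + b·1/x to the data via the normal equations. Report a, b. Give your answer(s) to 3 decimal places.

Compute the Gram sums: Σ1 = 6, Σ1/x = -37/84, Σ1/x·1/x = 17245/7056.
And Σy = -10, Σ1/x·y = -125/42.
Normal equations: [[6, -37/84]; [-37/84, 17245/7056]]·[a, b]ᵀ = [-10, -125/42]ᵀ.
Eliminating b: (17245/7056)·(row 1) − (-37/84)·(row 2) gives (102101/7056)·a = (17245/7056)·(-10) − (-37/84)·(-125/42) = -45425/1764, so a = -181700/102101.
Then b = ((-125/42) − (-37/84)·(-181700/102101))/(17245/7056) = -157080/102101.

a = -1.780, b = -1.538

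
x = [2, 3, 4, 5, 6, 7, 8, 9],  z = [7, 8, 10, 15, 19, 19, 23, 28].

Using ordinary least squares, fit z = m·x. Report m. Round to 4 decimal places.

The normal equations are: 284·m = 836.
m = 836/284 = 2.94366.

m = 2.9437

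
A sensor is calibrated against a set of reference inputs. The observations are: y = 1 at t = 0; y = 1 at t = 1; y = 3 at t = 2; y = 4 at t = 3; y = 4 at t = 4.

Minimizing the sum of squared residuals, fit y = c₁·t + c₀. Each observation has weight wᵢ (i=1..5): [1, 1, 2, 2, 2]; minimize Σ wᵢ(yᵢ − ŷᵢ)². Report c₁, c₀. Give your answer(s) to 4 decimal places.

Normal-equation sums: Σwᵢ·t·t = 59, Σwᵢ·t = 19, Σwᵢ·1 = 8.
For AᵀWy: Σwᵢ·t·y = 69, Σwᵢ·y = 24.
Normal equations: [[59, 19]; [19, 8]]·[c₁, c₀]ᵀ = [69, 24]ᵀ.
Δ = 59·8 − 19² = 111.
c₁ = (69·8 − 19·24)/111 = 32/37; c₀ = (59·24 − 19·69)/111 = 35/37.

c₁ = 0.8649, c₀ = 0.9459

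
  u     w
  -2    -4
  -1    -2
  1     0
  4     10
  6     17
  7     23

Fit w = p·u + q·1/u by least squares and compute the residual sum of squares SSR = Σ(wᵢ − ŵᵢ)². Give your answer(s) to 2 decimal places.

With design matrix A, AᵀA = [[107, 6]; [6, 16657/7056]] and Aᵀw = [313, 265/21]ᵀ.
det = 107·(16657/7056) − 6² = 1528283/7056.
p = (313·(16657/7056) − 6·(265/21))/(1528283/7056) = 4679401/1528283; q = (107·(265/21) − 6·313)/(1528283/7056) = -3723888/1528283.
Residuals: 1383726/1528283, -2101053/1528283, -955513/1528283, -2503802/1528283, -1474947/1528283, 172158/89899; SSR = 15868861/1528283.

SSR = 10.38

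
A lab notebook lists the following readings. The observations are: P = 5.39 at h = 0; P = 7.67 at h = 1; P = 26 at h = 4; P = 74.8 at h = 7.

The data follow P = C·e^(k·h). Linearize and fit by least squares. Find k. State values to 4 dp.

Taking logs, ln P = k·h + ln C, so regress ln P on h.
Σh = 12.0000, Σ(h)² = 66.0000, Σln P = 11.2948, Σh·ln P = 45.2734.
Equations: 66.0000·k + 12.0000·ln C = 45.2734;  12.0000·k + 4·ln C = 11.2948.
Slope k = (n·Σh·ln P − Σh·Σln P)/(n·Σ(h)² − (Σh)²) = (4·45.2734 − 12.0000·11.2948)/120.0000 = 0.37964; ln C = (Σln P − k·Σh)/n = 1.68478.

k = 0.3796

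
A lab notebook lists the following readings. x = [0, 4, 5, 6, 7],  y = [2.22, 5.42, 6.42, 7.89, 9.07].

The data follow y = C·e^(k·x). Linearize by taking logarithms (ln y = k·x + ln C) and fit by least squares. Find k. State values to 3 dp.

Linearized form: ln y = k·x + ln C. From the 5 transformed points,
Σx = 22.0000, Σ(x)² = 126.0000, Σln y = 8.6176, Σx·ln y = 43.8859.
Equations: 126.0000·k + 22.0000·ln C = 43.8859;  22.0000·k + 5·ln C = 8.6176.
Solving (det = 146.0000): k = 0.20440, ln C = 0.82416.

k = 0.204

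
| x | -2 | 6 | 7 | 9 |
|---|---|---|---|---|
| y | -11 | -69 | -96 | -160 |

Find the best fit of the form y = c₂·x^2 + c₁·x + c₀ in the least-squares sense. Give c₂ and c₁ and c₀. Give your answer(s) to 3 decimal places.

c₂ = -2.086, c₁ = 1.044, c₀ = -0.555

The normal equations are: 10274·c₂ + 1280·c₁ + 170·c₀ = -20192;  1280·c₂ + 170·c₁ + 20·c₀ = -2504;  170·c₂ + 20·c₁ + 4·c₀ = -336.
(Σx^2·x^2 = 10274, Σx^2·x = 1280, Σx^2 = 170, Σx·x = 170, Σx = 20, Σ1 = 4, Σx^2·y = -20192, Σx·y = -2504, Σy = -336.)
Row-reducing yields c₂ = -1984/951, c₁ = 4964/4755, c₀ = -176/317.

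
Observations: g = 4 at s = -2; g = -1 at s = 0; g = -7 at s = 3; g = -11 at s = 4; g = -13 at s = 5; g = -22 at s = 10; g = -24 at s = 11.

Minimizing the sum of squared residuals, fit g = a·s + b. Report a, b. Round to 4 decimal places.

Normal-equation sums: Σs·s = 275, Σs = 31, Σ1 = 7.
Moment sums: Σs·g = -622, Σg = -74.
Determinant 275·7 − 31² = 964.
a = ((-622)·7 − 31·(-74))/964 = -515/241; b = (275·(-74) − 31·(-622))/964 = -267/241.

a = -2.1369, b = -1.1079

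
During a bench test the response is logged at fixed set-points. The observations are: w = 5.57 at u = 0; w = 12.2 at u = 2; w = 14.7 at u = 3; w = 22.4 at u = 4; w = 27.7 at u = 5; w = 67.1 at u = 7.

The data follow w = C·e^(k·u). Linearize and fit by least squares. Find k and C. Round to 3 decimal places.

Taking logs, ln w = k·u + ln C, so regress ln w on u.
Σu = 21.0000, Σ(u)² = 103.0000, Σln w = 17.5434, Σu·ln w = 71.5531.
Equations: 103.0000·k + 21.0000·ln C = 71.5531;  21.0000·k + 6·ln C = 17.5434.
Δ = 103.0000·6 − (21.0000)² = 177.0000; k = (71.5531·6 − 21.0000·17.5434)/177.0000 = 0.34411, ln C = (103.0000·17.5434 − 21.0000·71.5531)/177.0000 = 1.71949, so C = exp(1.71949) = 5.58170.

k = 0.344, C = 5.582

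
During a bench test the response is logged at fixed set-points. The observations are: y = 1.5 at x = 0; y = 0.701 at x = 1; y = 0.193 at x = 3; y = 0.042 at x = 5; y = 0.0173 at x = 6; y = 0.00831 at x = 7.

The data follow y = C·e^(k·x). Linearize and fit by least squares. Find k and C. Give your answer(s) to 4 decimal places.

With ln yᵢ as the transformed response and xᵢ as the regressor:
AᵀA = [[120.0000, 22.0000]; [22.0000, 6]], rhs = [-79.0152, -13.6123]ᵀ  (here Σx = 22.0000, Σ(x)² = 120.0000, Σln y = -13.6123, Σx·ln y = -79.0152).
Solving (det = 236.0000): k = -0.73992, ln C = 0.44433, so C = exp(0.44433) = 1.55944.

k = -0.7399, C = 1.5594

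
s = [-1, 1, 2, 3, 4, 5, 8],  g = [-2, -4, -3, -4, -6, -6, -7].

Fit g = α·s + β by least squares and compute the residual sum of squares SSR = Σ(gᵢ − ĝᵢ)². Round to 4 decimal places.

SSR = 2.6854

Forming XᵀX = [[120, 22]; [22, 7]] and Xᵀg = [-130, -32]ᵀ gives XᵀX·[α, β]ᵀ = Xᵀg.
det = 120·7 − 22² = 356.
α = ((-130)·7 − 22·(-32))/356 = -103/178; β = (120·(-32) − 22·(-130))/356 = -245/89.
Residuals: 31/178, -119/178, 81/89, 87/178, -83/89, -63/178, 34/89; SSR = 239/89.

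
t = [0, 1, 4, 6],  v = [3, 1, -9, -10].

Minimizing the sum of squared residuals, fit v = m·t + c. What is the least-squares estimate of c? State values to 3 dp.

c = 2.747

With design matrix M, MᵀM = [[53, 11]; [11, 4]] and Mᵀv = [-95, -15]ᵀ.
Δ = 53·4 − 11² = 91.
m = ((-95)·4 − 11·(-15))/91 = -215/91; c = (53·(-15) − 11·(-95))/91 = 250/91.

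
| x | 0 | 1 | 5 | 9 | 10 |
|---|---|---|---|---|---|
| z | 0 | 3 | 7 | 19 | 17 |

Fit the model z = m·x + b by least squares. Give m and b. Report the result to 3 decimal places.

Sums needed: Σx·x = 207, Σx = 25, Σ1 = 5.
And Σx·z = 379, Σz = 46.
Eliminating b: 5·(row 1) − 25·(row 2) gives 410·m = 5·379 − 25·46 = 745, so m = 149/82.
Then b = (46 − 25·(149/82))/5 = 47/410.

m = 1.817, b = 0.115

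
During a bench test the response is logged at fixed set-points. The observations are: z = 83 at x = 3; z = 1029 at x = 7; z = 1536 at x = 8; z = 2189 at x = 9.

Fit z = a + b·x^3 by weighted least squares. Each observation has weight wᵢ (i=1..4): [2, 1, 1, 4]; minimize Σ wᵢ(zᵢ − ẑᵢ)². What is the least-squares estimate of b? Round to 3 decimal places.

MᵀWM·[a, b]ᵀ = MᵀWz reads: 8·a + 3825·b = 11487;  3825·a + 2507015·b = 7526985.
Eliminating b: 2507015·(row 1) − 3825·(row 2) gives 5425495·a = 2507015·11487 − 3825·7526985 = 7363680, so a = 1472736/1085099.
Then b = (7526985 − 3825·(1472736/1085099))/2507015 = 3255621/1085099.

b = 3.000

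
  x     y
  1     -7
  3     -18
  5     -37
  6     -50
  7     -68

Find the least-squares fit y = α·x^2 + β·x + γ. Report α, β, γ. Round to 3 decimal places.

α = -1.265, β = 0.123, γ = -6.168

Sums needed: Σx^2·x^2 = 4404, Σx^2·x = 712, Σx^2 = 120, Σx·x = 120, Σx = 22, Σ1 = 5.
For Mᵀy: Σx^2·y = -6226, Σx·y = -1022, Σy = -180.
MᵀM·[α, β, γ]ᵀ = Mᵀy becomes [[4404, 712, 120]; [712, 120, 22]; [120, 22, 5]]·[α, β, γ]ᵀ = [-6226, -1022, -180]ᵀ.
Row-reducing yields α = -1187/938, β = 115/938, γ = -2893/469.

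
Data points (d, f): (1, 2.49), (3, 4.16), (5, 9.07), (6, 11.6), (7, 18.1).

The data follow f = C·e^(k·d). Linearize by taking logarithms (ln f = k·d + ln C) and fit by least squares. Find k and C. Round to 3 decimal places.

k = 0.331, C = 1.685

With ln fᵢ as the transformed response and dᵢ as the regressor:
Σd = 22.0000, Σ(d)² = 120.0000, Σln f = 9.8897, Σd·ln f = 51.1911.
Equations: 120.0000·k + 22.0000·ln C = 51.1911;  22.0000·k + 5·ln C = 9.8897.
Solving (det = 116.0000): k = 0.33088, ln C = 0.52205, so C = exp(0.52205) = 1.68548.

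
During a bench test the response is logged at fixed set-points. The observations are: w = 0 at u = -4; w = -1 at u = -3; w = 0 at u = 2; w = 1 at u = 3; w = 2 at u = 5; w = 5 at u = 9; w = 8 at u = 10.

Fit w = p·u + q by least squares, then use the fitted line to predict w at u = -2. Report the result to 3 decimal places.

ŵ = -0.618

The normal system MᵀM·[p, q]ᵀ = Mᵀw is [[244, 22]; [22, 7]]·[p, q]ᵀ = [141, 15]ᵀ.
Δ = 244·7 − 22² = 1224.
p = (141·7 − 22·15)/1224 = 73/136; q = (244·15 − 22·141)/1224 = 31/68.
At u = -2: ŵ = (73/136)·(-2) + (31/68)·(1) = -21/34.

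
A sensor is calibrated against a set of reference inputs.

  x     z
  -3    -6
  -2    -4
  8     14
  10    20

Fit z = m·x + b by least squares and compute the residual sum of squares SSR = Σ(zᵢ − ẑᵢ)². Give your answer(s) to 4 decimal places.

The normal equations are: 177·m + 13·b = 338;  13·m + 4·b = 24.
(Σx·x = 177, Σx = 13, Σ1 = 4, Σx·z = 338, Σz = 24.)
Eliminating b: 4·(row 1) − 13·(row 2) gives 539·m = 4·338 − 13·24 = 1040, so m = 1040/539.
Then b = (24 − 13·(1040/539))/4 = -146/539.
Residuals: 32/539, 10/77, -628/539, 526/539; SSR = 1256/539.

SSR = 2.3302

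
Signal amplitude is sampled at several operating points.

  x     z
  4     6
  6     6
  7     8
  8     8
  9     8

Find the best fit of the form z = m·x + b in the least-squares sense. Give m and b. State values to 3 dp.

m = 0.486, b = 3.892

Entries of AᵀA: Σx·x = 246, Σx = 34, Σ1 = 5.
Moment sums: Σx·z = 252, Σz = 36.
AᵀA·[m, b]ᵀ = Aᵀz becomes [[246, 34]; [34, 5]]·[m, b]ᵀ = [252, 36]ᵀ.
Δ = 246·5 − 34² = 74.
m = (252·5 − 34·36)/74 = 18/37; b = (246·36 − 34·252)/74 = 144/37.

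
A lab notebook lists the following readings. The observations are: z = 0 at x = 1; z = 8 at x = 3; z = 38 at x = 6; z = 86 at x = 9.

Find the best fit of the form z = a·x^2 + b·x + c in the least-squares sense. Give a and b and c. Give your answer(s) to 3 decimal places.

a = 1.075, b = 0.043, c = -1.331

Setting ∂/∂a … = 0 gives: 7939·a + 973·b + 127·c = 8406;  973·a + 127·b + 19·c = 1026;  127·a + 19·b + 4·c = 132.
Solving the 3×3 system (Gaussian elimination) gives a = 273/254, b = 11/254, c = -169/127.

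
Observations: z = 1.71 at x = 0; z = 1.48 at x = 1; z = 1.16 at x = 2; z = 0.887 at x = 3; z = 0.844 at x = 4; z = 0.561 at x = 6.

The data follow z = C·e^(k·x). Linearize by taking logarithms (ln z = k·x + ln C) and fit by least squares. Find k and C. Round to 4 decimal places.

k = -0.1875, C = 1.7075

Taking logs, ln z = k·x + ln C, so regress ln z on x.
Σx = 16.0000, Σ(x)² = 66.0000, Σln z = 0.2094, Σx·ln z = -3.8175.
Equations: 66.0000·k + 16.0000·ln C = -3.8175;  16.0000·k + 6·ln C = 0.2094.
Δ = 66.0000·6 − (16.0000)² = 140.0000; k = (-3.8175·6 − 16.0000·0.2094)/140.0000 = -0.18754, ln C = (66.0000·0.2094 − 16.0000·-3.8175)/140.0000 = 0.53500, so C = exp(0.53500) = 1.70745.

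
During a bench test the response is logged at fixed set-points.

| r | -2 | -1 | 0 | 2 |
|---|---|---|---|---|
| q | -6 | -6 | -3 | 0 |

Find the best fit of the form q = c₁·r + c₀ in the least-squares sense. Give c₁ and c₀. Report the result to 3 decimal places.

c₁ = 1.629, c₀ = -3.343

The normal system AᵀA·[c₁, c₀]ᵀ = Aᵀq is [[9, -1]; [-1, 4]]·[c₁, c₀]ᵀ = [18, -15]ᵀ.
Eliminating c₀: 4·(row 1) − (-1)·(row 2) gives 35·c₁ = 4·18 − (-1)·(-15) = 57, so c₁ = 57/35.
Then c₀ = ((-15) − (-1)·(57/35))/4 = -117/35.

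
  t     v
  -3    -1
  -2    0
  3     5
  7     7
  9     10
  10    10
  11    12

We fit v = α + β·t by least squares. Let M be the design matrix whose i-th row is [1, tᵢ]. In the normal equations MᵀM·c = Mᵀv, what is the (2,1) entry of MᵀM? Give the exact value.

Row 2 ↔ basis t, column 1 ↔ basis 1, so (MᵀM)_{2,1} = Σᵢ t = (-3)·(1) + (-2)·(1) + (3)·(1) + (7)·(1) + (9)·(1) + (10)·(1) + (11)·(1) = 35.

35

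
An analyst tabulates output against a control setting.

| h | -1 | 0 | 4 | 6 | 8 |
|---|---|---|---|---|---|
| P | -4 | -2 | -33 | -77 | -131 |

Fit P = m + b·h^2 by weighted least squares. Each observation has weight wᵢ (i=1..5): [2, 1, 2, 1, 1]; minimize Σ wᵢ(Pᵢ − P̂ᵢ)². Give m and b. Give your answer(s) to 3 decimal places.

Normal-equation sums: Σwᵢ·1 = 7, Σwᵢ·h^2 = 134, Σwᵢ·h^2·h^2 = 5906.
Moment sums: Σwᵢ·P = -284, Σwᵢ·h^2·P = -12220.
Normal equations: [[7, 134]; [134, 5906]]·[m, b]ᵀ = [-284, -12220]ᵀ.
Eliminating b: 5906·(row 1) − 134·(row 2) gives 23386·m = 5906·(-284) − 134·(-12220) = -39824, so m = -19912/11693.
Then b = ((-12220) − 134·(-19912/11693))/5906 = -23742/11693.

m = -1.703, b = -2.030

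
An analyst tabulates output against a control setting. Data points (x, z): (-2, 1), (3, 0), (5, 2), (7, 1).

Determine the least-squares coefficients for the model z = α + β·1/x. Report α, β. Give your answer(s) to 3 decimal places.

α = 1.014, β = -0.322

From the data, Σ1 = 4, Σ1/x = 37/210, Σ1/x·1/x = 18589/44100.
For Aᵀz: Σz = 4, Σ1/x·z = 3/70.
So AᵀA·[α, β]ᵀ = Aᵀz: [[4, 37/210]; [37/210, 18589/44100]]·[α, β]ᵀ = [4, 3/70]ᵀ.
Δ = 4·(18589/44100) − (37/210)² = 24329/14700.
α = (4·(18589/44100) − (37/210)·(3/70))/(24329/14700) = 74023/72987; β = (4·(3/70) − (37/210)·4)/(24329/14700) = -7840/24329.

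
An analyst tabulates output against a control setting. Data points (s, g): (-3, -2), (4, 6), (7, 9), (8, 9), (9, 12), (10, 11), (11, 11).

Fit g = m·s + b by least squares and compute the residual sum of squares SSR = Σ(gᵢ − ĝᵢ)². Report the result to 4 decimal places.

SSR = 5.6929

The normal system XᵀX·[m, b]ᵀ = Xᵀg is [[440, 46]; [46, 7]]·[m, b]ᵀ = [504, 56]ᵀ.
Eliminating b: 7·(row 1) − 46·(row 2) gives 964·m = 7·504 − 46·56 = 952, so m = 238/241.
Then b = (56 − 46·(238/241))/7 = 364/241.
Residuals: -132/241, 130/241, 139/241, -99/241, 386/241, -93/241, -331/241; SSR = 1372/241.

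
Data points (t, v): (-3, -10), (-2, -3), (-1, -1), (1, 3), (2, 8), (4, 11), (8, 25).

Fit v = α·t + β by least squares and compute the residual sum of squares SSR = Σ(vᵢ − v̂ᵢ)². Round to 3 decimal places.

SSR = 14.603

The normal system AᵀA·[α, β]ᵀ = Aᵀv is [[99, 9]; [9, 7]]·[α, β]ᵀ = [300, 33]ᵀ.
Δ = 99·7 − 9² = 612.
α = (300·7 − 9·33)/612 = 601/204; β = (99·33 − 9·300)/612 = 63/68.
Residuals: -71/34, 401/204, 52/51, -89/102, 241/204, -349/204, 103/204; SSR = 993/68.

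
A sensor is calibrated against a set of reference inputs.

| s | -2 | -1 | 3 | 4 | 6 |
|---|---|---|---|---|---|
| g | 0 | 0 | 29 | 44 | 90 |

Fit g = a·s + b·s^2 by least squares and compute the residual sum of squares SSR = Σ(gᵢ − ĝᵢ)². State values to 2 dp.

From the data, Σs·s = 66, Σs·s^2 = 298, Σs^2·s^2 = 1650.
Right-hand side: Σs·g = 803, Σs^2·g = 4205.
So AᵀA·[a, b]ᵀ = Aᵀg: [[66, 298]; [298, 1650]]·[a, b]ᵀ = [803, 4205]ᵀ.
det = 66·1650 − 298² = 20096.
a = (803·1650 − 298·4205)/20096 = 17965/5024; b = (66·4205 − 298·803)/20096 = 9559/5024.
Residuals: -1153/2512, 4203/2512, 2885/2512, -937/1256, 123/2512; SSR = 12279/2512.

SSR = 4.89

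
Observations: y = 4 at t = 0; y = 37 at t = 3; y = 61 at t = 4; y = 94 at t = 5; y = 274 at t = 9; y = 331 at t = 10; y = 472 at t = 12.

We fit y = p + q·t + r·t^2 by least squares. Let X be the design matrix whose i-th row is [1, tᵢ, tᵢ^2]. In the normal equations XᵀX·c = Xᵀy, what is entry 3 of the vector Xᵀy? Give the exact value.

Entry 3 ↔ basis t^2, so (Xᵀy)_{3} = Σᵢ (t^2)·yᵢ = (0)·(4) + (9)·(37) + (16)·(61) + (25)·(94) + (81)·(274) + (100)·(331) + (144)·(472) = 126921.

126921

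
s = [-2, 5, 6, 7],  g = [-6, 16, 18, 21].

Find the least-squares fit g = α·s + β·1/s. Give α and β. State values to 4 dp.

α = 3.0395, β = 0.1242

From the data, Σs·s = 114, Σs·1/s = 4, Σ1/s·1/s = 7457/22050.
Right-hand side: Σs·g = 347, Σ1/s·g = 61/5.
XᵀX·[α, β]ᵀ = Xᵀg becomes [[114, 4]; [4, 7457/22050]]·[α, β]ᵀ = [347, 61/5]ᵀ.
det = 114·(7457/22050) − 4² = 82883/3675.
α = (347·(7457/22050) − 4·(61/5))/(82883/3675) = 1511539/497298; β = (114·(61/5) − 4·347)/(82883/3675) = 10290/82883.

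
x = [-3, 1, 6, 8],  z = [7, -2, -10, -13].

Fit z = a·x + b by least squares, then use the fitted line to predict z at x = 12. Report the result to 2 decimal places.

ẑ = -20.68

Setting ∂/∂a … = 0 gives: 110·a + 12·b = -187;  12·a + 4·b = -18.
Determinant 110·4 − 12² = 296.
a = ((-187)·4 − 12·(-18))/296 = -133/74; b = (110·(-18) − 12·(-187))/296 = 33/37.
At x = 12: ẑ = (-133/74)·(12) + (33/37)·(1) = -765/37.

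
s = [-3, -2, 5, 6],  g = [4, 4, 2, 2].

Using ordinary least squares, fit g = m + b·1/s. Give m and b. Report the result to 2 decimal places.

The normal system MᵀM·[m, b]ᵀ = Mᵀg is [[4, -7/15]; [-7/15, 193/450]]·[m, b]ᵀ = [12, -13/5]ᵀ.
Determinant 4·(193/450) − (-7/15)² = 337/225.
m = (12·(193/450) − (-7/15)·(-13/5))/(337/225) = 885/337; b = (4·(-13/5) − (-7/15)·12)/(337/225) = -1080/337.

m = 2.63, b = -3.20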